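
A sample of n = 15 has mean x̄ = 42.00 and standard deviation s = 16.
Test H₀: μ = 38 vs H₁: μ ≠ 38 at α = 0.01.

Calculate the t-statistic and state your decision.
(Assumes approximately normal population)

Answer: t = 0.9682, fail to reject H₀

Derivation:
df = n - 1 = 14
SE = s/√n = 16/√15 = 4.1312
t = (x̄ - μ₀)/SE = (42.00 - 38)/4.1312 = 0.9682
Critical value: t_{0.005,14} = ±2.977
p-value ≈ 0.3494
Decision: fail to reject H₀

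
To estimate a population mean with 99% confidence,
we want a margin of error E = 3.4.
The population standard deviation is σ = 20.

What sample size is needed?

Answer: n = 230

Derivation:
z_0.005 = 2.576
n = (z×σ/E)² = (2.576×20/3.4)²
n = 229.6116
Round up: n = 230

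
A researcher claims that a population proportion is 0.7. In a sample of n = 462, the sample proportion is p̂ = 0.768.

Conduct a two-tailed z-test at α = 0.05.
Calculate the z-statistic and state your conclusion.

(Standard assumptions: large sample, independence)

Answer: z = 3.1895, reject H₀

Derivation:
H₀: p = 0.7, H₁: p ≠ 0.7
Standard error: SE = √(p₀(1-p₀)/n) = √(0.7×0.3/462) = 0.021320
z-statistic: z = (p̂ - p₀)/SE = (0.768 - 0.7)/0.021320 = 3.1895
Critical value: z_0.025 = ±1.960
p-value = 0.0014
Decision: reject H₀ at α = 0.05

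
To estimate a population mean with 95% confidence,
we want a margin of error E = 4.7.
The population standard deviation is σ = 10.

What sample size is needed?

Answer: n = 18

Derivation:
z_0.025 = 1.960
n = (z×σ/E)² = (1.960×10/4.7)²
n = 17.3907
Round up: n = 18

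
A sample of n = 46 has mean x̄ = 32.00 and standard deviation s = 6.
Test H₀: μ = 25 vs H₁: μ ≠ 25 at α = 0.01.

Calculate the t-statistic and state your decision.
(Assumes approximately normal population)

df = n - 1 = 45
SE = s/√n = 6/√46 = 0.8847
t = (x̄ - μ₀)/SE = (32.00 - 25)/0.8847 = 7.9123
Critical value: t_{0.005,45} = ±2.690
p-value < 0.0001
Decision: reject H₀

Answer: t = 7.9123, reject H₀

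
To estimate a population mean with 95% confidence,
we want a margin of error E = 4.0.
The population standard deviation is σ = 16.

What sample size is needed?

Answer: n = 62

Derivation:
z_0.025 = 1.960
n = (z×σ/E)² = (1.960×16/4.0)²
n = 61.4656
Round up: n = 62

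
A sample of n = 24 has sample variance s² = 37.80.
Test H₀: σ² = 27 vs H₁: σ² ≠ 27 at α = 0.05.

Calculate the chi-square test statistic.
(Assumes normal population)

Answer: χ² = 32.2000, fail to reject H₀

Derivation:
df = n - 1 = 23
χ² = (n-1)s²/σ₀² = 23×37.80/27 = 32.2000
Critical values: χ²_{0.975,23} = 11.689, χ²_{0.025,23} = 38.076
Rejection region: χ² < 11.689 or χ² > 38.076
Decision: fail to reject H₀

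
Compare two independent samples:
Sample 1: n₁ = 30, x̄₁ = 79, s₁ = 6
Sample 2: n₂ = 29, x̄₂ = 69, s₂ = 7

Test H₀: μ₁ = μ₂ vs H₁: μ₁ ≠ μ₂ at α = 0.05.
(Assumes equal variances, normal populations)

Pooled variance: s²_p = [29×6² + 28×7²]/(57) = 42.3860
s_p = 6.5105
SE = s_p×√(1/n₁ + 1/n₂) = 6.5105×√(1/30 + 1/29) = 1.6954
t = (x̄₁ - x̄₂)/SE = (79 - 69)/1.6954 = 5.8983
df = 57, t-critical = ±2.002
Decision: reject H₀

Answer: t = 5.8983, reject H₀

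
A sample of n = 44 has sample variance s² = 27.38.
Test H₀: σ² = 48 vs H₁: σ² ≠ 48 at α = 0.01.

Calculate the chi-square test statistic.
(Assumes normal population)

Answer: χ² = 24.5279, fail to reject H₀

Derivation:
df = n - 1 = 43
χ² = (n-1)s²/σ₀² = 43×27.38/48 = 24.5279
Critical values: χ²_{0.995,43} = 22.859, χ²_{0.005,43} = 70.616
Rejection region: χ² < 22.859 or χ² > 70.616
Decision: fail to reject H₀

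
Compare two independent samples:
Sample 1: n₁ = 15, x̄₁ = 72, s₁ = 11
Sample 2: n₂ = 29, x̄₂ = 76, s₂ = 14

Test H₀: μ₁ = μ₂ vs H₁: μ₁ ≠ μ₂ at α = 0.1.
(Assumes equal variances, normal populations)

Pooled variance: s²_p = [14×11² + 28×14²]/(42) = 171.0000
s_p = 13.0767
SE = s_p×√(1/n₁ + 1/n₂) = 13.0767×√(1/15 + 1/29) = 4.1589
t = (x̄₁ - x̄₂)/SE = (72 - 76)/4.1589 = -0.9618
df = 42, t-critical = ±1.682
Decision: fail to reject H₀

Answer: t = -0.9618, fail to reject H₀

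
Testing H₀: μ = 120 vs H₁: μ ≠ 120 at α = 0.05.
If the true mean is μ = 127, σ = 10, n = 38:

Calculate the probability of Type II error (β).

Answer: β ≈ 0.0093

Derivation:
SE = σ/√n = 10/√38 = 1.6222
Critical values: μ₀ ± z_0.025×SE = 120 ± 1.960×1.6222
Acceptance region: (116.8205, 123.1795)
Under H₁ (μ = 127): z_high = (123.1795 - 127)/1.6222 = -2.3551, z_low = (116.8205 - 127)/1.6222 = -6.2751
β = P(not reject | H₁) = Φ(-2.3551) - Φ(-6.2751) ≈ 0.0093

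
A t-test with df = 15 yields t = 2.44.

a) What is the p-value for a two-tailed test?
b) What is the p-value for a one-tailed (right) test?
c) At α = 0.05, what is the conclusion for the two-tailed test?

Answer: a) 0.0276, b) 0.0138, c) reject H₀

Derivation:
Using t-distribution with df = 15:
a) Two-tailed: p = 2×P(T > 2.44) = 0.0276
b) One-tailed: p = P(T > 2.44) = 0.0138
c) 0.0276 < 0.05, reject H₀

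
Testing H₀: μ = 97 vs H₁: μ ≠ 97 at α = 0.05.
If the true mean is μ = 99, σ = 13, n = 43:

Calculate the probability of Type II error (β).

Answer: β ≈ 0.8278

Derivation:
SE = σ/√n = 13/√43 = 1.9825
Critical values: μ₀ ± z_0.025×SE = 97 ± 1.960×1.9825
Acceptance region: (93.1143, 100.8857)
Under H₁ (μ = 99): z_high = (100.8857 - 99)/1.9825 = 0.9512, z_low = (93.1143 - 99)/1.9825 = -2.9688
β = P(not reject | H₁) = Φ(0.9512) - Φ(-2.9688) ≈ 0.8278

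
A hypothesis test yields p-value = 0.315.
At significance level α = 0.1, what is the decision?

Answer: fail to reject H₀

Derivation:
Compare p-value to α:
0.315 ≥ 0.1
Decision: fail to reject H₀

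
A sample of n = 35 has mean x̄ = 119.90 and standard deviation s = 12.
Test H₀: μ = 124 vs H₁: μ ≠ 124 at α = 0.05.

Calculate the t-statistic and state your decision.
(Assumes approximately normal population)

Answer: t = -2.0213, fail to reject H₀

Derivation:
df = n - 1 = 34
SE = s/√n = 12/√35 = 2.0284
t = (x̄ - μ₀)/SE = (119.90 - 124)/2.0284 = -2.0213
Critical value: t_{0.025,34} = ±2.032
p-value ≈ 0.0512
Decision: fail to reject H₀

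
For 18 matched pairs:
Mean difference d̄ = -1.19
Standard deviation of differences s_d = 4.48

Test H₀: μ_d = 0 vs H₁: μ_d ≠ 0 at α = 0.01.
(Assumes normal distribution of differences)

Answer: t = -1.1270, fail to reject H₀

Derivation:
df = n - 1 = 17
SE = s_d/√n = 4.48/√18 = 1.0559
t = d̄/SE = -1.19/1.0559 = -1.1270
Critical value: t_{0.005,17} = ±2.898
p-value ≈ 0.2754
Decision: fail to reject H₀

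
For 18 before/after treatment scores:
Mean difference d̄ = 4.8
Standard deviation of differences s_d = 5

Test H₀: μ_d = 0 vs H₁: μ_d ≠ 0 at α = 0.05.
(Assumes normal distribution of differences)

Answer: t = 4.0730, reject H₀

Derivation:
df = n - 1 = 17
SE = s_d/√n = 5/√18 = 1.1785
t = d̄/SE = 4.8/1.1785 = 4.0730
Critical value: t_{0.025,17} = ±2.110
p-value ≈ 0.0008
Decision: reject H₀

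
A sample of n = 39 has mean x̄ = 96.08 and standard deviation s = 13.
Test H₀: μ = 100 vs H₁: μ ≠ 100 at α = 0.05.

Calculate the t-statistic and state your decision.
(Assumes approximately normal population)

df = n - 1 = 38
SE = s/√n = 13/√39 = 2.0817
t = (x̄ - μ₀)/SE = (96.08 - 100)/2.0817 = -1.8831
Critical value: t_{0.025,38} = ±2.024
p-value ≈ 0.0674
Decision: fail to reject H₀

Answer: t = -1.8831, fail to reject H₀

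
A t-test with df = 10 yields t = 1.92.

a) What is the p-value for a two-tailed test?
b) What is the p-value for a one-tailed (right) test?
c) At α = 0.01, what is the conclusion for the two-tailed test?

Using t-distribution with df = 10:
a) Two-tailed: p = 2×P(T > 1.92) = 0.0838
b) One-tailed: p = P(T > 1.92) = 0.0419
c) 0.0838 ≥ 0.01, fail to reject H₀

Answer: a) 0.0838, b) 0.0419, c) fail to reject H₀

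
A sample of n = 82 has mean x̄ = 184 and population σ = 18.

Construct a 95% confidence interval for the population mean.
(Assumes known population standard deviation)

Answer: (180.1039, 187.8961)

Derivation:
Confidence level: 95%, α = 0.05
z_0.025 = 1.960
SE = σ/√n = 18/√82 = 1.9878
Margin of error = 1.960 × 1.9878 = 3.8961
CI: x̄ ± margin = 184 ± 3.8961
CI: (180.1039, 187.8961)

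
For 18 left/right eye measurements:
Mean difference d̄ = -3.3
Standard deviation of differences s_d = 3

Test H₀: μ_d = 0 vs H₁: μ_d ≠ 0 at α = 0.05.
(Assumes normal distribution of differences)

Answer: t = -4.6669, reject H₀

Derivation:
df = n - 1 = 17
SE = s_d/√n = 3/√18 = 0.7071
t = d̄/SE = -3.3/0.7071 = -4.6669
Critical value: t_{0.025,17} = ±2.110
p-value ≈ 0.0002
Decision: reject H₀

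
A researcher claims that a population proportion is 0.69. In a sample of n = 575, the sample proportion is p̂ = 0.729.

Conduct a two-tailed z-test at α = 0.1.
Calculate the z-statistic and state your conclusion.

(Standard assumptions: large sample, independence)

Answer: z = 2.0221, reject H₀

Derivation:
H₀: p = 0.69, H₁: p ≠ 0.69
Standard error: SE = √(p₀(1-p₀)/n) = √(0.69×0.31/575) = 0.019287
z-statistic: z = (p̂ - p₀)/SE = (0.729 - 0.69)/0.019287 = 2.0221
Critical value: z_0.05 = ±1.645
p-value = 0.0432
Decision: reject H₀ at α = 0.1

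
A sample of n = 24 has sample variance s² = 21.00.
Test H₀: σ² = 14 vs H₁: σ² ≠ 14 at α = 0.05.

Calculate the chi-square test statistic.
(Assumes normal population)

df = n - 1 = 23
χ² = (n-1)s²/σ₀² = 23×21.00/14 = 34.5000
Critical values: χ²_{0.975,23} = 11.689, χ²_{0.025,23} = 38.076
Rejection region: χ² < 11.689 or χ² > 38.076
Decision: fail to reject H₀

Answer: χ² = 34.5000, fail to reject H₀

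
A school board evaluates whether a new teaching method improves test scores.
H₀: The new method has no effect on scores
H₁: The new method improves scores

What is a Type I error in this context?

Type I error (α): Rejecting H₀ when H₀ is true
Type II error (β): Failing to reject H₀ when H₁ is true

Answer: Concluding the new method improves scores when it actually doesn't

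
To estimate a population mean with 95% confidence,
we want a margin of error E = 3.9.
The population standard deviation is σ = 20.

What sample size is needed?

z_0.025 = 1.960
n = (z×σ/E)² = (1.960×20/3.9)²
n = 101.0283
Round up: n = 102

Answer: n = 102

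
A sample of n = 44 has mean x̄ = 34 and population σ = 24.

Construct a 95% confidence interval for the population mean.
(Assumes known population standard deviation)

Answer: (26.9085, 41.0915)

Derivation:
Confidence level: 95%, α = 0.05
z_0.025 = 1.960
SE = σ/√n = 24/√44 = 3.6181
Margin of error = 1.960 × 3.6181 = 7.0915
CI: x̄ ± margin = 34 ± 7.0915
CI: (26.9085, 41.0915)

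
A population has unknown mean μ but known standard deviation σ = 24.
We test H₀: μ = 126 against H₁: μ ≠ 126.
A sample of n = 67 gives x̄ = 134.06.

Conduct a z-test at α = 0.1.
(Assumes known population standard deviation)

Answer: z = 2.7489, reject H₀

Derivation:
Standard error: SE = σ/√n = 24/√67 = 2.9321
z-statistic: z = (x̄ - μ₀)/SE = (134.06 - 126)/2.9321 = 2.7489
Critical value: ±1.645
p-value = 0.0060
Decision: reject H₀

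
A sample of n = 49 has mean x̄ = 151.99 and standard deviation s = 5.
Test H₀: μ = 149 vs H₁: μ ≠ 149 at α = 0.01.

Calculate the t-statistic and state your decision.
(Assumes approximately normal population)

Answer: t = 4.1859, reject H₀

Derivation:
df = n - 1 = 48
SE = s/√n = 5/√49 = 0.7143
t = (x̄ - μ₀)/SE = (151.99 - 149)/0.7143 = 4.1859
Critical value: t_{0.005,48} = ±2.682
p-value ≈ 0.0001
Decision: reject H₀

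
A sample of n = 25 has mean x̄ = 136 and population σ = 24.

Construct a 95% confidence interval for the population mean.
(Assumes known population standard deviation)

Answer: (126.5920, 145.4080)

Derivation:
Confidence level: 95%, α = 0.05
z_0.025 = 1.960
SE = σ/√n = 24/√25 = 4.8000
Margin of error = 1.960 × 4.8000 = 9.4080
CI: x̄ ± margin = 136 ± 9.4080
CI: (126.5920, 145.4080)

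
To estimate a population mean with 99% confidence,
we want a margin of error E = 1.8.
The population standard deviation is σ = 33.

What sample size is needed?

z_0.005 = 2.576
n = (z×σ/E)² = (2.576×33/1.8)²
n = 2230.3580
Round up: n = 2231

Answer: n = 2231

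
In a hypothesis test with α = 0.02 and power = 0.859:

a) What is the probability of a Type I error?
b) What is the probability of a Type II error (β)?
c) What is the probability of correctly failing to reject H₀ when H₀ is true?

Answer: a) 0.02, b) 0.141, c) 0.98

Derivation:
a) Type I error probability = α = 0.02
b) Power = P(reject H₀ | H₁ true) = 1 - β = 0.859, so Type II error probability = β = 1 - Power = 0.141
c) P(fail to reject H₀ | H₀ true) = 1 - α = 0.98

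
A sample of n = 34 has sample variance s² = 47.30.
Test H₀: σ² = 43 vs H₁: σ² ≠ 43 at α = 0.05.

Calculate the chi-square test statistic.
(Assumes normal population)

Answer: χ² = 36.3000, fail to reject H₀

Derivation:
df = n - 1 = 33
χ² = (n-1)s²/σ₀² = 33×47.30/43 = 36.3000
Critical values: χ²_{0.975,33} = 19.047, χ²_{0.025,33} = 50.725
Rejection region: χ² < 19.047 or χ² > 50.725
Decision: fail to reject H₀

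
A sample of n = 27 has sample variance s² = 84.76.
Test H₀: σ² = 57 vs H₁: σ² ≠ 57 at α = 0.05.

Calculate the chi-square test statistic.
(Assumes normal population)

df = n - 1 = 26
χ² = (n-1)s²/σ₀² = 26×84.76/57 = 38.6625
Critical values: χ²_{0.975,26} = 13.844, χ²_{0.025,26} = 41.923
Rejection region: χ² < 13.844 or χ² > 41.923
Decision: fail to reject H₀

Answer: χ² = 38.6625, fail to reject H₀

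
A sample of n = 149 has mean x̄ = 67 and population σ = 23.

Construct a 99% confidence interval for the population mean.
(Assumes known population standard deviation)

Confidence level: 99%, α = 0.01
z_0.005 = 2.576
SE = σ/√n = 23/√149 = 1.8842
Margin of error = 2.576 × 1.8842 = 4.8537
CI: x̄ ± margin = 67 ± 4.8537
CI: (62.1463, 71.8537)

Answer: (62.1463, 71.8537)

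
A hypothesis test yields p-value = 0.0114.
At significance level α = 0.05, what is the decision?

Answer: reject H₀

Derivation:
Compare p-value to α:
0.0114 < 0.05
Decision: reject H₀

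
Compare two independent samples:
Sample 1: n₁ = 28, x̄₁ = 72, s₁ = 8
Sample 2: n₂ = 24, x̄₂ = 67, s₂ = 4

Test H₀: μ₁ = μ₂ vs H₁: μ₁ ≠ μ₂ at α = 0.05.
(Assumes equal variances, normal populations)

Pooled variance: s²_p = [27×8² + 23×4²]/(50) = 41.9200
s_p = 6.4746
SE = s_p×√(1/n₁ + 1/n₂) = 6.4746×√(1/28 + 1/24) = 1.8011
t = (x̄₁ - x̄₂)/SE = (72 - 67)/1.8011 = 2.7761
df = 50, t-critical = ±2.009
Decision: reject H₀

Answer: t = 2.7761, reject H₀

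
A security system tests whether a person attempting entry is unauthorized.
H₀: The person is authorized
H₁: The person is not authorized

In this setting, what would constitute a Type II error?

Type I error (α): Rejecting H₀ when H₀ is true
Type II error (β): Failing to reject H₀ when H₁ is true

Answer: Granting entry to an unauthorized person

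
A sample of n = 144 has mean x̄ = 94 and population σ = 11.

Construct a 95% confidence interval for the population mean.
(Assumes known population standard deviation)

Confidence level: 95%, α = 0.05
z_0.025 = 1.960
SE = σ/√n = 11/√144 = 0.9167
Margin of error = 1.960 × 0.9167 = 1.7967
CI: x̄ ± margin = 94 ± 1.7967
CI: (92.2033, 95.7967)

Answer: (92.2033, 95.7967)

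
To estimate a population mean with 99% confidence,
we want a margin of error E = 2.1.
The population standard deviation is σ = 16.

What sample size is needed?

Answer: n = 386

Derivation:
z_0.005 = 2.576
n = (z×σ/E)² = (2.576×16/2.1)²
n = 385.2060
Round up: n = 386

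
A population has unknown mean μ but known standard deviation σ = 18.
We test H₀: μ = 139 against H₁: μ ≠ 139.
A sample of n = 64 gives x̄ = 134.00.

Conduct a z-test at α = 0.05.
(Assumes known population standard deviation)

Answer: z = -2.2222, reject H₀

Derivation:
Standard error: SE = σ/√n = 18/√64 = 2.2500
z-statistic: z = (x̄ - μ₀)/SE = (134.00 - 139)/2.2500 = -2.2222
Critical value: ±1.960
p-value = 0.0263
Decision: reject H₀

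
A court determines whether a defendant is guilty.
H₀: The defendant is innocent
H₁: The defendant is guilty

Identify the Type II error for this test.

Answer: Acquitting a guilty person

Derivation:
Type I error: rejecting H₀ when it is actually true (false positive).
Type II error: failing to reject H₀ when H₁ is actually true (false negative).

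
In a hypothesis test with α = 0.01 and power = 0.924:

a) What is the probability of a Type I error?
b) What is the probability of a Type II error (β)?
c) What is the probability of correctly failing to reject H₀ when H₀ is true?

Answer: a) 0.01, b) 0.076, c) 0.99

Derivation:
a) Type I error probability = α = 0.01
b) Power = P(reject H₀ | H₁ true) = 1 - β = 0.924, so Type II error probability = β = 1 - Power = 0.076
c) P(fail to reject H₀ | H₀ true) = 1 - α = 0.99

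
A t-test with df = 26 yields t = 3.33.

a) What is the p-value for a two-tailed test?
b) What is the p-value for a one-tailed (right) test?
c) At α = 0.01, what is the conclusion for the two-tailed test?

Using t-distribution with df = 26:
a) Two-tailed: p = 2×P(T > 3.33) = 0.0026
b) One-tailed: p = P(T > 3.33) = 0.0013
c) 0.0026 < 0.01, reject H₀

Answer: a) 0.0026, b) 0.0013, c) reject H₀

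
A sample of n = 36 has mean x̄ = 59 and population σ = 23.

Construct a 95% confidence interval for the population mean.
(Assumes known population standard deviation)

Answer: (51.4867, 66.5133)

Derivation:
Confidence level: 95%, α = 0.05
z_0.025 = 1.960
SE = σ/√n = 23/√36 = 3.8333
Margin of error = 1.960 × 3.8333 = 7.5133
CI: x̄ ± margin = 59 ± 7.5133
CI: (51.4867, 66.5133)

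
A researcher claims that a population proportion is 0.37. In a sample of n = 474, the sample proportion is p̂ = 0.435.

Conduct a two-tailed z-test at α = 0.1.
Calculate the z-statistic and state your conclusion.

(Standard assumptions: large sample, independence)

H₀: p = 0.37, H₁: p ≠ 0.37
Standard error: SE = √(p₀(1-p₀)/n) = √(0.37×0.63/474) = 0.022176
z-statistic: z = (p̂ - p₀)/SE = (0.435 - 0.37)/0.022176 = 2.9311
Critical value: z_0.05 = ±1.645
p-value = 0.0034
Decision: reject H₀ at α = 0.1

Answer: z = 2.9311, reject H₀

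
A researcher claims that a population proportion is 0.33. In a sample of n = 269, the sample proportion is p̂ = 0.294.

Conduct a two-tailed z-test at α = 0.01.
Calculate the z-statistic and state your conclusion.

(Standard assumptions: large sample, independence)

H₀: p = 0.33, H₁: p ≠ 0.33
Standard error: SE = √(p₀(1-p₀)/n) = √(0.33×0.67/269) = 0.028669
z-statistic: z = (p̂ - p₀)/SE = (0.294 - 0.33)/0.028669 = -1.2557
Critical value: z_0.005 = ±2.576
p-value = 0.2092
Decision: fail to reject H₀ at α = 0.01

Answer: z = -1.2557, fail to reject H₀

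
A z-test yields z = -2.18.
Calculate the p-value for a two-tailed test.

Answer: p-value ≈ 0.0293

Derivation:
For z = -2.18:
p = 2×P(Z > |-2.18|) = 2×(1 - Φ(2.18)) = 0.0293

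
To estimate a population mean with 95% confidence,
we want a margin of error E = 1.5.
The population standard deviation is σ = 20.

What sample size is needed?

Answer: n = 683

Derivation:
z_0.025 = 1.960
n = (z×σ/E)² = (1.960×20/1.5)²
n = 682.9511
Round up: n = 683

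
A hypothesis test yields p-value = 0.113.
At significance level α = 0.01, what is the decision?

Answer: fail to reject H₀

Derivation:
Compare p-value to α:
0.113 ≥ 0.01
Decision: fail to reject H₀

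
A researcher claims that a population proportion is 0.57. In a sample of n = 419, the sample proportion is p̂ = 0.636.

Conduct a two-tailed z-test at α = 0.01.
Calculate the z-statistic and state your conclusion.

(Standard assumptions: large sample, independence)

H₀: p = 0.57, H₁: p ≠ 0.57
Standard error: SE = √(p₀(1-p₀)/n) = √(0.57×0.43/419) = 0.024186
z-statistic: z = (p̂ - p₀)/SE = (0.636 - 0.57)/0.024186 = 2.7289
Critical value: z_0.005 = ±2.576
p-value = 0.0064
Decision: reject H₀ at α = 0.01

Answer: z = 2.7289, reject H₀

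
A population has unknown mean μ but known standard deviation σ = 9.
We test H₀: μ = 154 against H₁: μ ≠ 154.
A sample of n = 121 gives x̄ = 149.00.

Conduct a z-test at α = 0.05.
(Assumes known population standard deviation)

Standard error: SE = σ/√n = 9/√121 = 0.8182
z-statistic: z = (x̄ - μ₀)/SE = (149.00 - 154)/0.8182 = -6.1110
Critical value: ±1.960
p-value < 0.0001
Decision: reject H₀

Answer: z = -6.1110, reject H₀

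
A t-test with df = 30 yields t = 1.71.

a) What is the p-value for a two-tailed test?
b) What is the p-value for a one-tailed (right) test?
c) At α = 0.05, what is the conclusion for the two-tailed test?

Answer: a) 0.0976, b) 0.0488, c) fail to reject H₀

Derivation:
Using t-distribution with df = 30:
a) Two-tailed: p = 2×P(T > 1.71) = 0.0976
b) One-tailed: p = P(T > 1.71) = 0.0488
c) 0.0976 ≥ 0.05, fail to reject H₀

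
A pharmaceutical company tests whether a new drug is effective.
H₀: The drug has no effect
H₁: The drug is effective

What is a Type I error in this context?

Answer: Concluding the drug is effective when it actually has no effect

Derivation:
Type I error: rejecting H₀ when it is actually true (false positive).
Type II error: failing to reject H₀ when H₁ is actually true (false negative).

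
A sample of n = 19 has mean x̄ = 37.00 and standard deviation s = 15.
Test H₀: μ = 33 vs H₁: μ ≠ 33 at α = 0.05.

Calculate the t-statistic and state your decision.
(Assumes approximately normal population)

Answer: t = 1.1624, fail to reject H₀

Derivation:
df = n - 1 = 18
SE = s/√n = 15/√19 = 3.4412
t = (x̄ - μ₀)/SE = (37.00 - 33)/3.4412 = 1.1624
Critical value: t_{0.025,18} = ±2.101
p-value ≈ 0.2603
Decision: fail to reject H₀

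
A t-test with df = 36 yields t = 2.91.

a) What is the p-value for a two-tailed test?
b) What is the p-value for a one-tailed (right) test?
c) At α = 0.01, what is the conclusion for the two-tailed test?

Using t-distribution with df = 36:
a) Two-tailed: p = 2×P(T > 2.91) = 0.0062
b) One-tailed: p = P(T > 2.91) = 0.0031
c) 0.0062 < 0.01, reject H₀

Answer: a) 0.0062, b) 0.0031, c) reject H₀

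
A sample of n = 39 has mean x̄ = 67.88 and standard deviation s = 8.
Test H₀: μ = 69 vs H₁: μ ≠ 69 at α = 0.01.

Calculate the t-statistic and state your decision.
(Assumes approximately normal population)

df = n - 1 = 38
SE = s/√n = 8/√39 = 1.2810
t = (x̄ - μ₀)/SE = (67.88 - 69)/1.2810 = -0.8743
Critical value: t_{0.005,38} = ±2.712
p-value ≈ 0.3874
Decision: fail to reject H₀

Answer: t = -0.8743, fail to reject H₀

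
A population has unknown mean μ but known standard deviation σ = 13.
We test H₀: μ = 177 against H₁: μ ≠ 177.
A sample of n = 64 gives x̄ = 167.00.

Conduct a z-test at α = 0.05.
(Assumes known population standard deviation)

Answer: z = -6.1538, reject H₀

Derivation:
Standard error: SE = σ/√n = 13/√64 = 1.6250
z-statistic: z = (x̄ - μ₀)/SE = (167.00 - 177)/1.6250 = -6.1538
Critical value: ±1.960
p-value < 0.0001
Decision: reject H₀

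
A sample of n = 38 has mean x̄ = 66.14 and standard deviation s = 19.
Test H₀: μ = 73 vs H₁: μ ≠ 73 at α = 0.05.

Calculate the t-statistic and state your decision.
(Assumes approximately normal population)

df = n - 1 = 37
SE = s/√n = 19/√38 = 3.0822
t = (x̄ - μ₀)/SE = (66.14 - 73)/3.0822 = -2.2257
Critical value: t_{0.025,37} = ±2.026
p-value ≈ 0.0322
Decision: reject H₀

Answer: t = -2.2257, reject H₀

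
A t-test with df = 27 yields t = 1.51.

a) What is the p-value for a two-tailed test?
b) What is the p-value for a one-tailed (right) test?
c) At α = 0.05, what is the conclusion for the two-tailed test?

Using t-distribution with df = 27:
a) Two-tailed: p = 2×P(T > 1.51) = 0.1427
b) One-tailed: p = P(T > 1.51) = 0.0713
c) 0.1427 ≥ 0.05, fail to reject H₀

Answer: a) 0.1427, b) 0.0713, c) fail to reject H₀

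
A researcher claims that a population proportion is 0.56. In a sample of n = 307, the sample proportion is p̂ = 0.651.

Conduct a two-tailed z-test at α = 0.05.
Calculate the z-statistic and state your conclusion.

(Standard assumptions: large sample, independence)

Answer: z = 3.2121, reject H₀

Derivation:
H₀: p = 0.56, H₁: p ≠ 0.56
Standard error: SE = √(p₀(1-p₀)/n) = √(0.56×0.44/307) = 0.028330
z-statistic: z = (p̂ - p₀)/SE = (0.651 - 0.56)/0.028330 = 3.2121
Critical value: z_0.025 = ±1.960
p-value = 0.0013
Decision: reject H₀ at α = 0.05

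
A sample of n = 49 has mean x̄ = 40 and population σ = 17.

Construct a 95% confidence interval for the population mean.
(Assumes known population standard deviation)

Answer: (35.2399, 44.7601)

Derivation:
Confidence level: 95%, α = 0.05
z_0.025 = 1.960
SE = σ/√n = 17/√49 = 2.4286
Margin of error = 1.960 × 2.4286 = 4.7601
CI: x̄ ± margin = 40 ± 4.7601
CI: (35.2399, 44.7601)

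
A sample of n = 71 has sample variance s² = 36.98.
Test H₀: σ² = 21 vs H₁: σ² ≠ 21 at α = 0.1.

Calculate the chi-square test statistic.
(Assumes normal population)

df = n - 1 = 70
χ² = (n-1)s²/σ₀² = 70×36.98/21 = 123.2667
Critical values: χ²_{0.95,70} = 51.739, χ²_{0.05,70} = 90.531
Rejection region: χ² < 51.739 or χ² > 90.531
Decision: reject H₀

Answer: χ² = 123.2667, reject H₀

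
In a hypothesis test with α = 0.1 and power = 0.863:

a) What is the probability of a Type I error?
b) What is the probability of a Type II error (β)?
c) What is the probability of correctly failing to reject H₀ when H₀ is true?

Answer: a) 0.1, b) 0.137, c) 0.9

Derivation:
a) Type I error probability = α = 0.1
b) Power = P(reject H₀ | H₁ true) = 1 - β = 0.863, so Type II error probability = β = 1 - Power = 0.137
c) P(fail to reject H₀ | H₀ true) = 1 - α = 0.9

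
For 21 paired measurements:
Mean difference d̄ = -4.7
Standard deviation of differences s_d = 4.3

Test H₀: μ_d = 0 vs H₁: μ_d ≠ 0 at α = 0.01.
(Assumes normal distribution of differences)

df = n - 1 = 20
SE = s_d/√n = 4.3/√21 = 0.9383
t = d̄/SE = -4.7/0.9383 = -5.0091
Critical value: t_{0.005,20} = ±2.845
p-value ≈ 0.0001
Decision: reject H₀

Answer: t = -5.0091, reject H₀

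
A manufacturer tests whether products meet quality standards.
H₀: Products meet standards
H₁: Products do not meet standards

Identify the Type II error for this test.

Answer: Accepting products as meeting standards when they don't

Derivation:
A Type I error (probability α) occurs when we reject a true H₀.
A Type II error (probability β) occurs when we fail to reject a false H₀.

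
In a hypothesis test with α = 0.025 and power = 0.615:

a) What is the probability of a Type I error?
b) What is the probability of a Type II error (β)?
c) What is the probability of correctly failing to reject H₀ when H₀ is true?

a) Type I error probability = α = 0.025
b) Power = P(reject H₀ | H₁ true) = 1 - β = 0.615, so Type II error probability = β = 1 - Power = 0.385
c) P(fail to reject H₀ | H₀ true) = 1 - α = 0.975

Answer: a) 0.025, b) 0.385, c) 0.975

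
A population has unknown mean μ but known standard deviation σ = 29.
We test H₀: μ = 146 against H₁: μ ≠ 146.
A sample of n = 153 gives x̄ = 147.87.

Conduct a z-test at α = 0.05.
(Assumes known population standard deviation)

Standard error: SE = σ/√n = 29/√153 = 2.3445
z-statistic: z = (x̄ - μ₀)/SE = (147.87 - 146)/2.3445 = 0.7976
Critical value: ±1.960
p-value = 0.4251
Decision: fail to reject H₀

Answer: z = 0.7976, fail to reject H₀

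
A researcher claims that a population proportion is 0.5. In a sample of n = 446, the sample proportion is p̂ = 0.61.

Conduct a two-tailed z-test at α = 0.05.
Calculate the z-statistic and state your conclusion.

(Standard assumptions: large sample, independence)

H₀: p = 0.5, H₁: p ≠ 0.5
Standard error: SE = √(p₀(1-p₀)/n) = √(0.5×0.5/446) = 0.023676
z-statistic: z = (p̂ - p₀)/SE = (0.61 - 0.5)/0.023676 = 4.6461
Critical value: z_0.025 = ±1.960
p-value < 0.0001
Decision: reject H₀ at α = 0.05

Answer: z = 4.6461, reject H₀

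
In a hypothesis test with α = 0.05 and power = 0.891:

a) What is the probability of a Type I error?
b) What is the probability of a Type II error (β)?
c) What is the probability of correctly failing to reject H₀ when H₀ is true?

Answer: a) 0.05, b) 0.109, c) 0.95

Derivation:
a) Type I error probability = α = 0.05
b) Power = P(reject H₀ | H₁ true) = 1 - β = 0.891, so Type II error probability = β = 1 - Power = 0.109
c) P(fail to reject H₀ | H₀ true) = 1 - α = 0.95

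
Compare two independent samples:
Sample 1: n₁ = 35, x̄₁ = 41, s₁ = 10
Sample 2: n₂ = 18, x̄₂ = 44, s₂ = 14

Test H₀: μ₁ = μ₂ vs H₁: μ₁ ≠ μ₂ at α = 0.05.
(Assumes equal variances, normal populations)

Pooled variance: s²_p = [34×10² + 17×14²]/(51) = 132.0000
s_p = 11.4891
SE = s_p×√(1/n₁ + 1/n₂) = 11.4891×√(1/35 + 1/18) = 3.3324
t = (x̄₁ - x̄₂)/SE = (41 - 44)/3.3324 = -0.9003
df = 51, t-critical = ±2.008
Decision: fail to reject H₀

Answer: t = -0.9003, fail to reject H₀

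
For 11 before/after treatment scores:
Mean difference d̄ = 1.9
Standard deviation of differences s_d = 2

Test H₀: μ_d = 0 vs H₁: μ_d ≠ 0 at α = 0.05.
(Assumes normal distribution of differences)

df = n - 1 = 10
SE = s_d/√n = 2/√11 = 0.6030
t = d̄/SE = 1.9/0.6030 = 3.1509
Critical value: t_{0.025,10} = ±2.228
p-value ≈ 0.0103
Decision: reject H₀

Answer: t = 3.1509, reject H₀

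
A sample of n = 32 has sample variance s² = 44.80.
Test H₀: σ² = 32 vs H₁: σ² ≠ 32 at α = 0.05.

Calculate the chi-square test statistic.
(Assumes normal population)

Answer: χ² = 43.4000, fail to reject H₀

Derivation:
df = n - 1 = 31
χ² = (n-1)s²/σ₀² = 31×44.80/32 = 43.4000
Critical values: χ²_{0.975,31} = 17.539, χ²_{0.025,31} = 48.232
Rejection region: χ² < 17.539 or χ² > 48.232
Decision: fail to reject H₀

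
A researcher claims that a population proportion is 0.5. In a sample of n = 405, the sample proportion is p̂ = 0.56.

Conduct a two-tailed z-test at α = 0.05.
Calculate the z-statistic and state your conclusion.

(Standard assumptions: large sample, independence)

H₀: p = 0.5, H₁: p ≠ 0.5
Standard error: SE = √(p₀(1-p₀)/n) = √(0.5×0.5/405) = 0.024845
z-statistic: z = (p̂ - p₀)/SE = (0.56 - 0.5)/0.024845 = 2.4150
Critical value: z_0.025 = ±1.960
p-value = 0.0157
Decision: reject H₀ at α = 0.05

Answer: z = 2.4150, reject H₀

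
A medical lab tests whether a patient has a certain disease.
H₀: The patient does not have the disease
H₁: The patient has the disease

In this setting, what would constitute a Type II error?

Type I error: rejecting H₀ when it is actually true (false positive).
Type II error: failing to reject H₀ when H₁ is actually true (false negative).

Answer: Failing to diagnose a patient who actually has the disease (false negative)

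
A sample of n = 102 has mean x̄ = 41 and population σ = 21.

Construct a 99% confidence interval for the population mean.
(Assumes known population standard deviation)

Answer: (35.6437, 46.3563)

Derivation:
Confidence level: 99%, α = 0.01
z_0.005 = 2.576
SE = σ/√n = 21/√102 = 2.0793
Margin of error = 2.576 × 2.0793 = 5.3563
CI: x̄ ± margin = 41 ± 5.3563
CI: (35.6437, 46.3563)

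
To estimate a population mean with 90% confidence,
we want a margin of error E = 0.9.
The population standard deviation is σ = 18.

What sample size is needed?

z_0.05 = 1.645
n = (z×σ/E)² = (1.645×18/0.9)²
n = 1082.4100
Round up: n = 1083

Answer: n = 1083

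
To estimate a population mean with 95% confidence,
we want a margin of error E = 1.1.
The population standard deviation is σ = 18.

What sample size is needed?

Answer: n = 1029

Derivation:
z_0.025 = 1.960
n = (z×σ/E)² = (1.960×18/1.1)²
n = 1028.6598
Round up: n = 1029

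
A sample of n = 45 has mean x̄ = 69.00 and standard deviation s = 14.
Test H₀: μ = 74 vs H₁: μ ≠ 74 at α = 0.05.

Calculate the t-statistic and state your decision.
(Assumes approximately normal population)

Answer: t = -2.3958, reject H₀

Derivation:
df = n - 1 = 44
SE = s/√n = 14/√45 = 2.0870
t = (x̄ - μ₀)/SE = (69.00 - 74)/2.0870 = -2.3958
Critical value: t_{0.025,44} = ±2.015
p-value ≈ 0.0209
Decision: reject H₀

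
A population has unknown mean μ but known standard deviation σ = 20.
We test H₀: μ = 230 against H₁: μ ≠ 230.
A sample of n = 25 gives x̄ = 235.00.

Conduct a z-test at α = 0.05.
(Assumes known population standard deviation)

Answer: z = 1.2500, fail to reject H₀

Derivation:
Standard error: SE = σ/√n = 20/√25 = 4.0000
z-statistic: z = (x̄ - μ₀)/SE = (235.00 - 230)/4.0000 = 1.2500
Critical value: ±1.960
p-value = 0.2113
Decision: fail to reject H₀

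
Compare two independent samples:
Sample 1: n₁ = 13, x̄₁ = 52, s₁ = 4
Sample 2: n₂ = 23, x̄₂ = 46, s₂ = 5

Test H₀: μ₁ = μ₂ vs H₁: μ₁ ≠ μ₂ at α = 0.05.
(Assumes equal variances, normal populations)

Pooled variance: s²_p = [12×4² + 22×5²]/(34) = 21.8235
s_p = 4.6716
SE = s_p×√(1/n₁ + 1/n₂) = 4.6716×√(1/13 + 1/23) = 1.6210
t = (x̄₁ - x̄₂)/SE = (52 - 46)/1.6210 = 3.7014
df = 34, t-critical = ±2.032
Decision: reject H₀

Answer: t = 3.7014, reject H₀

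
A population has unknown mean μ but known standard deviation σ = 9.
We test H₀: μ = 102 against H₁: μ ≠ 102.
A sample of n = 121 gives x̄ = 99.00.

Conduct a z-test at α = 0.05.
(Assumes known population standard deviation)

Answer: z = -3.6666, reject H₀

Derivation:
Standard error: SE = σ/√n = 9/√121 = 0.8182
z-statistic: z = (x̄ - μ₀)/SE = (99.00 - 102)/0.8182 = -3.6666
Critical value: ±1.960
p-value = 0.0002
Decision: reject H₀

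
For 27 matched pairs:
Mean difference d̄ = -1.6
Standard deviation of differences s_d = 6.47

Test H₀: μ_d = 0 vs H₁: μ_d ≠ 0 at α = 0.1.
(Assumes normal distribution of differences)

df = n - 1 = 26
SE = s_d/√n = 6.47/√27 = 1.2452
t = d̄/SE = -1.6/1.2452 = -1.2849
Critical value: t_{0.05,26} = ±1.706
p-value ≈ 0.2102
Decision: fail to reject H₀

Answer: t = -1.2849, fail to reject H₀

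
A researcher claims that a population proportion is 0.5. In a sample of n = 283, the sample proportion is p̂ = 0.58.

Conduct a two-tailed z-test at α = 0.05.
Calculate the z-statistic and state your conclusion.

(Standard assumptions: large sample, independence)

Answer: z = 2.6916, reject H₀

Derivation:
H₀: p = 0.5, H₁: p ≠ 0.5
Standard error: SE = √(p₀(1-p₀)/n) = √(0.5×0.5/283) = 0.029722
z-statistic: z = (p̂ - p₀)/SE = (0.58 - 0.5)/0.029722 = 2.6916
Critical value: z_0.025 = ±1.960
p-value = 0.0071
Decision: reject H₀ at α = 0.05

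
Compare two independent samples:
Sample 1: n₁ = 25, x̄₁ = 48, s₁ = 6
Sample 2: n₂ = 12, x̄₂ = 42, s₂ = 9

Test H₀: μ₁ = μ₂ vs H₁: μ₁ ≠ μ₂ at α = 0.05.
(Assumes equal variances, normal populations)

Pooled variance: s²_p = [24×6² + 11×9²]/(35) = 50.1429
s_p = 7.0812
SE = s_p×√(1/n₁ + 1/n₂) = 7.0812×√(1/25 + 1/12) = 2.4868
t = (x̄₁ - x̄₂)/SE = (48 - 42)/2.4868 = 2.4127
df = 35, t-critical = ±2.030
Decision: reject H₀

Answer: t = 2.4127, reject H₀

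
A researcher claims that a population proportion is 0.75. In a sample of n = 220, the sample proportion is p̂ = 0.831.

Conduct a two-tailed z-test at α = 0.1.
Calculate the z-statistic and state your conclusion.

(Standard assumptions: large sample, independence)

H₀: p = 0.75, H₁: p ≠ 0.75
Standard error: SE = √(p₀(1-p₀)/n) = √(0.75×0.25/220) = 0.029194
z-statistic: z = (p̂ - p₀)/SE = (0.831 - 0.75)/0.029194 = 2.7745
Critical value: z_0.05 = ±1.645
p-value = 0.0055
Decision: reject H₀ at α = 0.1

Answer: z = 2.7745, reject H₀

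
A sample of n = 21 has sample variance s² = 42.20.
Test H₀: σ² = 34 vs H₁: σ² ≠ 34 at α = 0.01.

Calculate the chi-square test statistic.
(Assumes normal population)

Answer: χ² = 24.8235, fail to reject H₀

Derivation:
df = n - 1 = 20
χ² = (n-1)s²/σ₀² = 20×42.20/34 = 24.8235
Critical values: χ²_{0.995,20} = 7.434, χ²_{0.005,20} = 39.997
Rejection region: χ² < 7.434 or χ² > 39.997
Decision: fail to reject H₀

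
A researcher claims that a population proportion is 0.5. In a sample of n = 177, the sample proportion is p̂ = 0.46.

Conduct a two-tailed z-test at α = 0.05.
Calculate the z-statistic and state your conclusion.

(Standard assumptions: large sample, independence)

H₀: p = 0.5, H₁: p ≠ 0.5
Standard error: SE = √(p₀(1-p₀)/n) = √(0.5×0.5/177) = 0.037582
z-statistic: z = (p̂ - p₀)/SE = (0.46 - 0.5)/0.037582 = -1.0643
Critical value: z_0.025 = ±1.960
p-value = 0.2872
Decision: fail to reject H₀ at α = 0.05

Answer: z = -1.0643, fail to reject H₀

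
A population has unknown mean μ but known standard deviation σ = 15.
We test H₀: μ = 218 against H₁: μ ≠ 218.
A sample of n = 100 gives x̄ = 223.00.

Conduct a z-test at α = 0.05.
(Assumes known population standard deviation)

Standard error: SE = σ/√n = 15/√100 = 1.5000
z-statistic: z = (x̄ - μ₀)/SE = (223.00 - 218)/1.5000 = 3.3333
Critical value: ±1.960
p-value = 0.0009
Decision: reject H₀

Answer: z = 3.3333, reject H₀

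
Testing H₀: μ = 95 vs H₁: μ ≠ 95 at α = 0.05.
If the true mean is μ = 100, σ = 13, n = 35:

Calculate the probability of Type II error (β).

Answer: β ≈ 0.3762

Derivation:
SE = σ/√n = 13/√35 = 2.1974
Critical values: μ₀ ± z_0.025×SE = 95 ± 1.960×2.1974
Acceptance region: (90.6931, 99.3069)
Under H₁ (μ = 100): z_high = (99.3069 - 100)/2.1974 = -0.3154, z_low = (90.6931 - 100)/2.1974 = -4.2354
β = P(not reject | H₁) = Φ(-0.3154) - Φ(-4.2354) ≈ 0.3762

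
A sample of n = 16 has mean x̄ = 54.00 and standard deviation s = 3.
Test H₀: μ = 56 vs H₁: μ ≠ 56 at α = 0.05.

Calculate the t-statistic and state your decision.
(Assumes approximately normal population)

Answer: t = -2.6667, reject H₀

Derivation:
df = n - 1 = 15
SE = s/√n = 3/√16 = 0.7500
t = (x̄ - μ₀)/SE = (54.00 - 56)/0.7500 = -2.6667
Critical value: t_{0.025,15} = ±2.131
p-value ≈ 0.0176
Decision: reject H₀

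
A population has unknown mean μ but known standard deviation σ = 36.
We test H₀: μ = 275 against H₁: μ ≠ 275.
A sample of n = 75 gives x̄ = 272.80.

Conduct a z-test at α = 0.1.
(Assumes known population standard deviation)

Standard error: SE = σ/√n = 36/√75 = 4.1569
z-statistic: z = (x̄ - μ₀)/SE = (272.80 - 275)/4.1569 = -0.5292
Critical value: ±1.645
p-value = 0.5967
Decision: fail to reject H₀

Answer: z = -0.5292, fail to reject H₀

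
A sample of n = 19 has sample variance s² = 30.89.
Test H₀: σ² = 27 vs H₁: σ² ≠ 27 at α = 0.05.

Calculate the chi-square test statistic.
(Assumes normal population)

df = n - 1 = 18
χ² = (n-1)s²/σ₀² = 18×30.89/27 = 20.5933
Critical values: χ²_{0.975,18} = 8.231, χ²_{0.025,18} = 31.526
Rejection region: χ² < 8.231 or χ² > 31.526
Decision: fail to reject H₀

Answer: χ² = 20.5933, fail to reject H₀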